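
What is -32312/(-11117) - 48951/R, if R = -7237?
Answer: 778030211/80453729 ≈ 9.6705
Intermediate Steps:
-32312/(-11117) - 48951/R = -32312/(-11117) - 48951/(-7237) = -32312*(-1/11117) - 48951*(-1/7237) = 32312/11117 + 48951/7237 = 778030211/80453729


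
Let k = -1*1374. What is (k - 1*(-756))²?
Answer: 381924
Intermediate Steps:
k = -1374
(k - 1*(-756))² = (-1374 - 1*(-756))² = (-1374 + 756)² = (-618)² = 381924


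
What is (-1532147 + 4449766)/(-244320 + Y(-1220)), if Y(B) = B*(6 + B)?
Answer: 2917619/1236760 ≈ 2.3591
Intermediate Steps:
(-1532147 + 4449766)/(-244320 + Y(-1220)) = (-1532147 + 4449766)/(-244320 - 1220*(6 - 1220)) = 2917619/(-244320 - 1220*(-1214)) = 2917619/(-244320 + 1481080) = 2917619/1236760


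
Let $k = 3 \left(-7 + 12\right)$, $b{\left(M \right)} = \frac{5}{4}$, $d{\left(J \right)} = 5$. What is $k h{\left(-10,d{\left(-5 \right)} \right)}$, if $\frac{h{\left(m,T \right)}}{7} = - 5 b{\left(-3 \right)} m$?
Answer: $\frac{13125}{2} \approx 6562.5$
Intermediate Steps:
$b{\left(M \right)} = \frac{5}{4}$ ($b{\left(M \right)} = 5 \cdot \frac{1}{4} = \frac{5}{4}$)
$k = 15$ ($k = 3 \cdot 5 = 15$)
$h{\left(m,T \right)} = - \frac{175 m}{4}$ ($h{\left(m,T \right)} = 7 \left(-5\right) \frac{5}{4} m = 7 \left(- \frac{25 m}{4}\right) = - \frac{175 m}{4}$)
$k h{\left(-10,d{\left(-5 \right)} \right)} = 15 \left(\left(- \frac{175}{4}\right) \left(-10\right)\right) = 15 \cdot \frac{875}{2} = \frac{13125}{2}$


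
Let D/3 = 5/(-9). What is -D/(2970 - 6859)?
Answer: -5/11667 ≈ -0.00042856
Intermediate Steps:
D = -5/3 (D = 3*(5/(-9)) = 3*(5*(-⅑)) = 3*(-5/9) = -5/3 ≈ -1.6667)
-D/(2970 - 6859) = -(-5)/(3*(2970 - 6859)) = -(-5)/(3*(-3889)) = -(-5)*(-1)/(3*3889) = -1*5/11667 = -5/11667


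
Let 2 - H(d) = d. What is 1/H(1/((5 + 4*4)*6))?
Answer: 126/251 ≈ 0.50199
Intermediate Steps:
H(d) = 2 - d
1/H(1/((5 + 4*4)*6)) = 1/(2 - 1/((5 + 4*4)*6)) = 1/(2 - 1/((5 + 16)*6)) = 1/(2 - 1/(21*6)) = 1/(2 - 1/126) = 1/(251/126) = 126/251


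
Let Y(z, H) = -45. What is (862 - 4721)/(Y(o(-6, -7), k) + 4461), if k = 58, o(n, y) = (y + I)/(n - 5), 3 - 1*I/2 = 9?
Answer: -3859/4416 ≈ -0.87387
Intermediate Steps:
I = -12 (I = 6 - 2*9 = 6 - 18 = -12)
o(n, y) = (-12 + y)/(-5 + n) (o(n, y) = (y - 12)/(n - 5) = (-12 + y)/(-5 + n))
(862 - 4721)/(Y(o(-6, -7), k) + 4461) = (862 - 4721)/(-45 + 4461) = -3859/4416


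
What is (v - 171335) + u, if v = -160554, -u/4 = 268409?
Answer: -1405525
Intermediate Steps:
u = -1073636 (u = -4*268409 = -1073636)
(v - 171335) + u = (-160554 - 171335) - 1073636 = -331889 - 1073636 = -1405525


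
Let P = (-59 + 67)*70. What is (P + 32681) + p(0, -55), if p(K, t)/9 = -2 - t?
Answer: 33718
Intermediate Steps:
p(K, t) = -18 - 9*t (p(K, t) = 9*(-2 - t) = -18 - 9*t)
P = 560 (P = 8*70 = 560)
(P + 32681) + p(0, -55) = (560 + 32681) + (-18 - 9*(-55)) = 33241 + (-18 + 495) = 33241 + 477 = 33718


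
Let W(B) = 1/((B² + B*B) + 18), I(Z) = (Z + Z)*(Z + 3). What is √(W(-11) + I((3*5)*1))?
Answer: √9126065/130 ≈ 23.238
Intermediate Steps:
I(Z) = 2*Z*(3 + Z) (I(Z) = (2*Z)*(3 + Z) = 2*Z*(3 + Z))
W(B) = 1/(18 + 2*B²) (W(B) = 1/((B² + B²) + 18) = 1/(2*B² + 18) = 1/(18 + 2*B²))
√(W(-11) + I((3*5)*1)) = √(1/(2*(9 + (-11)²)) + 2*((3*5)*1)*(3 + (3*5)*1)) = √(1/(2*(9 + 121)) + 2*(15*1)*(3 + 15*1)) = √((½)/130 + 2*15*(3 + 15)) = √((½)*(1/130) + 2*15*18) = √(1/260 + 540) = √(140401/260) = √9126065/130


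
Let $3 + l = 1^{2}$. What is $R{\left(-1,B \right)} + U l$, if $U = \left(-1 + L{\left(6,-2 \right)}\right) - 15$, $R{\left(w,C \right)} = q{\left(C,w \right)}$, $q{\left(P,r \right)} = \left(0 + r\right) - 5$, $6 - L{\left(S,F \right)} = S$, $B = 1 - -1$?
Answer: $26$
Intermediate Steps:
$B = 2$ ($B = 1 + 1 = 2$)
$L{\left(S,F \right)} = 6 - S$
$q{\left(P,r \right)} = -5 + r$ ($q{\left(P,r \right)} = r - 5 = -5 + r$)
$R{\left(w,C \right)} = -5 + w$
$l = -2$ ($l = -3 + 1^{2} = -3 + 1 = -2$)
$U = -16$ ($U = \left(-1 + \left(6 - 6\right)\right) - 15 = \left(-1 + 0\right) - 15 = -1 - 15 = -16$)
$R{\left(-1,B \right)} + U l = \left(-5 - 1\right) - -32 = -6 + 32 = 26$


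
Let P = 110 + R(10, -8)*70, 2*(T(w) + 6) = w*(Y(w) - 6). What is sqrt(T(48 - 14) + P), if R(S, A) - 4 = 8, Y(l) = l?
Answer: 2*sqrt(355) ≈ 37.683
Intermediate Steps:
R(S, A) = 12 (R(S, A) = 4 + 8 = 12)
T(w) = -6 + w*(-6 + w)/2 (T(w) = -6 + (w*(w - 6))/2 = -6 + (w*(-6 + w))/2 = -6 + w*(-6 + w)/2)
P = 950 (P = 110 + 12*70 = 110 + 840 = 950)
sqrt(T(48 - 14) + P) = sqrt((-6 + (48 - 14)**2/2 - 3*(48 - 14)) + 950) = sqrt((-6 + (1/2)*34**2 - 3*34) + 950) = sqrt((-6 + (1/2)*1156 - 102) + 950) = sqrt((-6 + 578 - 102) + 950) = sqrt(470 + 950) = sqrt(1420) = 2*sqrt(355)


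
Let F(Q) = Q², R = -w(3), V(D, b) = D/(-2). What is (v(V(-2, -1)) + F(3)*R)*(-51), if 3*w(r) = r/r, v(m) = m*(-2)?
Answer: 255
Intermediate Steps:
V(D, b) = -D/2 (V(D, b) = D*(-½) = -D/2)
v(m) = -2*m
w(r) = ⅓ (w(r) = (r/r)/3 = (⅓)*1 = ⅓)
R = -⅓ (R = -1*⅓ = -⅓ ≈ -0.33333)
(v(V(-2, -1)) + F(3)*R)*(-51) = (-(-1)*(-2) + 3²*(-⅓))*(-51) = (-2*1 + 9*(-⅓))*(-51) = (-2 - 3)*(-51) = -5*(-51) = 255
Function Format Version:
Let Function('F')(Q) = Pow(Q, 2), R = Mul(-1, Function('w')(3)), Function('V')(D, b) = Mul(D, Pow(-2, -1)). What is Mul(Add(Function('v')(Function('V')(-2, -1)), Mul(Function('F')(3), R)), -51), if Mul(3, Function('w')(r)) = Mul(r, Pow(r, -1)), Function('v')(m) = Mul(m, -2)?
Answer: 255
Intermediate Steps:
Function('V')(D, b) = Mul(Rational(-1, 2), D) (Function('V')(D, b) = Mul(D, Rational(-1, 2)) = Mul(Rational(-1, 2), D))
Function('v')(m) = Mul(-2, m)
Function('w')(r) = Rational(1, 3) (Function('w')(r) = Mul(Rational(1, 3), Mul(r, Pow(r, -1))) = Mul(Rational(1, 3), 1) = Rational(1, 3))
R = Rational(-1, 3) (R = Mul(-1, Rational(1, 3)) = Rational(-1, 3) ≈ -0.33333)
Mul(Add(Function('v')(Function('V')(-2, -1)), Mul(Function('F')(3), R)), -51) = Mul(Add(Mul(-2, Mul(Rational(-1, 2), -2)), Mul(Pow(3, 2), Rational(-1, 3))), -51) = Mul(Add(Mul(-2, 1), Mul(9, Rational(-1, 3))), -51) = Mul(Add(-2, -3), -51) = Mul(-5, -51) = 255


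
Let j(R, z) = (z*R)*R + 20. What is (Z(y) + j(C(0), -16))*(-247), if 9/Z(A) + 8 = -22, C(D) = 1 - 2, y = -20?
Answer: -9139/10 ≈ -913.90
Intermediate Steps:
C(D) = -1
j(R, z) = 20 + z*R² (j(R, z) = (R*z)*R + 20 = z*R² + 20 = 20 + z*R²)
Z(A) = -3/10 (Z(A) = 9/(-8 - 22) = 9/(-30) = 9*(-1/30) = -3/10)
(Z(y) + j(C(0), -16))*(-247) = (-3/10 + (20 - 16*(-1)²))*(-247) = (-3/10 + (20 - 16*1))*(-247) = (-3/10 + (20 - 16))*(-247) = (-3/10 + 4)*(-247) = (37/10)*(-247) = -9139/10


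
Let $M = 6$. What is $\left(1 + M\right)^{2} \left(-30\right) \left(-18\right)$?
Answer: $26460$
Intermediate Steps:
$\left(1 + M\right)^{2} \left(-30\right) \left(-18\right) = \left(1 + 6\right)^{2} \left(-30\right) \left(-18\right) = 7^{2} \left(-30\right) \left(-18\right) = 49 \left(-30\right) \left(-18\right) = \left(-1470\right) \left(-18\right) = 26460$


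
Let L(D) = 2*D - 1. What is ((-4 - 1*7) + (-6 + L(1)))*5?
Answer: -80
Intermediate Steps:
L(D) = -1 + 2*D
((-4 - 1*7) + (-6 + L(1)))*5 = ((-4 - 1*7) + (-6 + (-1 + 2*1)))*5 = ((-4 - 7) + (-6 + (-1 + 2)))*5 = (-11 + (-6 + 1))*5 = (-11 - 5)*5 = -16*5 = -80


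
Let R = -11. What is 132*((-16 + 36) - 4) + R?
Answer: 2101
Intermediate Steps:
132*((-16 + 36) - 4) + R = 132*((-16 + 36) - 4) - 11 = 132*(20 - 4) - 11 = 132*16 - 11 = 2112 - 11 = 2101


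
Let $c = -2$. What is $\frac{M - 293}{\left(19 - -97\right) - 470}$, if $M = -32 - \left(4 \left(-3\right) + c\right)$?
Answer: $\frac{311}{354} \approx 0.87853$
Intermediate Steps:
$M = -18$ ($M = -32 - \left(4 \left(-3\right) - 2\right) = -32 - \left(-12 - 2\right) = -32 - -14 = -32 + 14 = -18$)
$\frac{M - 293}{\left(19 - -97\right) - 470} = \frac{-18 - 293}{\left(19 - -97\right) - 470} = - \frac{311}{\left(19 + 97\right) - 470} = - \frac{311}{116 - 470} = - \frac{311}{-354} = \left(-311\right) \left(- \frac{1}{354}\right) = \frac{311}{354}$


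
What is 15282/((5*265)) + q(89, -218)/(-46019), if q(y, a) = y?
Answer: 703144433/60975175 ≈ 11.532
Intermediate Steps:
15282/((5*265)) + q(89, -218)/(-46019) = 15282/((5*265)) + 89/(-46019) = 15282/1325 + 89*(-1/46019) = 15282*(1/1325) - 89/46019 = 15282/1325 - 89/46019 = 703144433/60975175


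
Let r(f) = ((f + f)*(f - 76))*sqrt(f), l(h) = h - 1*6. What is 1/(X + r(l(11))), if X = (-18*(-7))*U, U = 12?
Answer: -378/58589 - 355*sqrt(5)/117178 ≈ -0.013226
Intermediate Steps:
l(h) = -6 + h (l(h) = h - 6 = -6 + h)
X = 1512 (X = -18*(-7)*12 = 126*12 = 1512)
r(f) = 2*f**(3/2)*(-76 + f) (r(f) = ((2*f)*(-76 + f))*sqrt(f) = (2*f*(-76 + f))*sqrt(f) = 2*f**(3/2)*(-76 + f))
1/(X + r(l(11))) = 1/(1512 + 2*(-6 + 11)**(3/2)*(-76 + (-6 + 11))) = 1/(1512 + 2*5**(3/2)*(-76 + 5)) = 1/(1512 + 2*(5*sqrt(5))*(-71)) = 1/(1512 - 710*sqrt(5))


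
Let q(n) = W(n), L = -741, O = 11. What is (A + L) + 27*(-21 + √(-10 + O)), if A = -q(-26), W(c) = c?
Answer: -1255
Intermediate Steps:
q(n) = n
A = 26 (A = -1*(-26) = 26)
(A + L) + 27*(-21 + √(-10 + O)) = (26 - 741) + 27*(-21 + √(-10 + 11)) = -715 + 27*(-21 + √1) = -715 + 27*(-21 + 1) = -715 + 27*(-20) = -715 - 540 = -1255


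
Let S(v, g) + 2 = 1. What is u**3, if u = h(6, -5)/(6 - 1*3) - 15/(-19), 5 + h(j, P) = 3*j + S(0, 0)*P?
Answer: 2146689/6859 ≈ 312.97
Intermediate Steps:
S(v, g) = -1 (S(v, g) = -2 + 1 = -1)
h(j, P) = -5 - P + 3*j (h(j, P) = -5 + (3*j - P) = -5 + (-P + 3*j) = -5 - P + 3*j)
u = 129/19 (u = (-5 - 1*(-5) + 3*6)/(6 - 1*3) - 15/(-19) = (-5 + 5 + 18)/(6 - 3) - 15*(-1/19) = 18/3 + 15/19 = 18*(1/3) + 15/19 = 6 + 15/19 = 129/19 ≈ 6.7895)
u**3 = (129/19)**3 = 2146689/6859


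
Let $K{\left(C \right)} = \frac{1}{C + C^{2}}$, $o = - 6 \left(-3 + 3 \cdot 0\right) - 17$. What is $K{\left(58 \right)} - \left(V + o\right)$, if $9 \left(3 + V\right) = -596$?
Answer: $\frac{2101117}{30798} \approx 68.223$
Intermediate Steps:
$V = - \frac{623}{9}$ ($V = -3 + \frac{1}{9} \left(-596\right) = -3 - \frac{596}{9} = - \frac{623}{9} \approx -69.222$)
$o = 1$ ($o = - 6 \left(-3 + 0\right) - 17 = \left(-6\right) \left(-3\right) - 17 = 18 - 17 = 1$)
$K{\left(58 \right)} - \left(V + o\right) = \frac{1}{58 \left(1 + 58\right)} - \left(- \frac{623}{9} + 1\right) = \frac{1}{58 \cdot 59} - - \frac{614}{9} = \frac{1}{58} \cdot \frac{1}{59} + \frac{614}{9} = \frac{1}{3422} + \frac{614}{9} = \frac{2101117}{30798}$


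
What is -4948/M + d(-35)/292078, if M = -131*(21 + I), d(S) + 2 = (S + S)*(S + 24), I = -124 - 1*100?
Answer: -712389260/3883615127 ≈ -0.18343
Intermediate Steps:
I = -224 (I = -124 - 100 = -224)
d(S) = -2 + 2*S*(24 + S) (d(S) = -2 + (S + S)*(S + 24) = -2 + (2*S)*(24 + S) = -2 + 2*S*(24 + S))
M = 26593 (M = -131*(21 - 224) = -131*(-203) = 26593)
-4948/M + d(-35)/292078 = -4948/26593 + (-2 + 2*(-35)² + 48*(-35))/292078 = -4948*1/26593 + (-2 + 2*1225 - 1680)*(1/292078) = -4948/26593 + (-2 + 2450 - 1680)*(1/292078) = -4948/26593 + 768*(1/292078) = -4948/26593 + 384/146039 = -712389260/3883615127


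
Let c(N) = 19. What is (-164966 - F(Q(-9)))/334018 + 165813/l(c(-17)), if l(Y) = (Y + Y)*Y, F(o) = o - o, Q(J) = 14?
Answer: 1454353189/6346342 ≈ 229.16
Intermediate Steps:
F(o) = 0
l(Y) = 2*Y² (l(Y) = (2*Y)*Y = 2*Y²)
(-164966 - F(Q(-9)))/334018 + 165813/l(c(-17)) = (-164966 - 1*0)/334018 + 165813/((2*19²)) = (-164966 + 0)*(1/334018) + 165813/((2*361)) = -164966*1/334018 + 165813/722 = -82483/167009 + 165813*(1/722) = -82483/167009 + 8727/38 = 1454353189/6346342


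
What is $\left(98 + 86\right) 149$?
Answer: $27416$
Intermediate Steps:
$\left(98 + 86\right) 149 = 184 \cdot 149 = 27416$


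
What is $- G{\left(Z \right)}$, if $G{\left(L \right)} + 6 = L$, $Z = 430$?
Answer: $-424$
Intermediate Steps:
$G{\left(L \right)} = -6 + L$
$- G{\left(Z \right)} = - (-6 + 430) = \left(-1\right) 424 = -424$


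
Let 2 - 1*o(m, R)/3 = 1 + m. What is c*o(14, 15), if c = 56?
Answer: -2184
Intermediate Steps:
o(m, R) = 3 - 3*m (o(m, R) = 6 - 3*(1 + m) = 6 + (-3 - 3*m) = 3 - 3*m)
c*o(14, 15) = 56*(3 - 3*14) = 56*(3 - 42) = 56*(-39) = -2184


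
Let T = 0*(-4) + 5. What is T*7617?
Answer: 38085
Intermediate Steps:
T = 5 (T = 0 + 5 = 5)
T*7617 = 5*7617 = 38085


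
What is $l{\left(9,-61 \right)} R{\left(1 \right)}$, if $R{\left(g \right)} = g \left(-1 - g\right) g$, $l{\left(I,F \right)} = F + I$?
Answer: $104$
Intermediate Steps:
$R{\left(g \right)} = g^{2} \left(-1 - g\right)$
$l{\left(9,-61 \right)} R{\left(1 \right)} = \left(-61 + 9\right) 1^{2} \left(-1 - 1\right) = - 52 \cdot 1 \left(-1 - 1\right) = - 52 \cdot 1 \left(-2\right) = \left(-52\right) \left(-2\right) = 104$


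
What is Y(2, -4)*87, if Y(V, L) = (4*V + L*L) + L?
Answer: 1740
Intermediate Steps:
Y(V, L) = L + L² + 4*V (Y(V, L) = (4*V + L²) + L = (L² + 4*V) + L = L + L² + 4*V)
Y(2, -4)*87 = (-4 + (-4)² + 4*2)*87 = (-4 + 16 + 8)*87 = 20*87 = 1740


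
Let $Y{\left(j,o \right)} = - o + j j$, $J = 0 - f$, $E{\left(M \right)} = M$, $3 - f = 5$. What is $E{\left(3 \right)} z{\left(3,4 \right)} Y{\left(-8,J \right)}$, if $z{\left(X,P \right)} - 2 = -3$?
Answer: $-186$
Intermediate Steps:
$f = -2$ ($f = 3 - 5 = -2$)
$z{\left(X,P \right)} = -1$ ($z{\left(X,P \right)} = 2 - 3 = -1$)
$J = 2$ ($J = 0 - -2 = 0 + 2 = 2$)
$Y{\left(j,o \right)} = j^{2} - o$ ($Y{\left(j,o \right)} = - o + j^{2} = j^{2} - o$)
$E{\left(3 \right)} z{\left(3,4 \right)} Y{\left(-8,J \right)} = 3 \left(-1\right) \left(\left(-8\right)^{2} - 2\right) = - 3 \left(64 - 2\right) = \left(-3\right) 62 = -186$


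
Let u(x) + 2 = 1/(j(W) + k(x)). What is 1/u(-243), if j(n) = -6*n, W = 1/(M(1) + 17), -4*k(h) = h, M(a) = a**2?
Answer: -725/1438 ≈ -0.50417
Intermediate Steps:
k(h) = -h/4
W = 1/18 (W = 1/(1**2 + 17) = 1/(1 + 17) = 1/18 ≈ 0.055556)
u(x) = -2 + 1/(-1/3 - x/4) (u(x) = -2 + 1/(-6*1/18 - x/4) = -2 + 1/(-1/3 - x/4))
1/u(-243) = 1/(2*(-10 - 3*(-243))/(4 + 3*(-243))) = 1/(2*(-10 + 729)/(4 - 729)) = 1/(2*719/(-725)) = 1/(2*(-1/725)*719) = 1/(-1438/725) = -725/1438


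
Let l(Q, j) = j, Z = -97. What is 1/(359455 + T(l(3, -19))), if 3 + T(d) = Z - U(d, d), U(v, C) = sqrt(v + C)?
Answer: 359355/129136016063 + I*sqrt(38)/129136016063 ≈ 2.7828e-6 + 4.7736e-11*I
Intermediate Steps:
U(v, C) = sqrt(C + v)
T(d) = -100 - sqrt(2)*sqrt(d) (T(d) = -3 + (-97 - sqrt(d + d)) = -3 + (-97 - sqrt(2*d)) = -3 + (-97 - sqrt(2)*sqrt(d)) = -100 - sqrt(2)*sqrt(d))
1/(359455 + T(l(3, -19))) = 1/(359455 + (-100 - sqrt(2)*sqrt(-19))) = 1/(359455 + (-100 - sqrt(2)*I*sqrt(19))) = 1/(359455 + (-100 - I*sqrt(38))) = 1/(359355 - I*sqrt(38))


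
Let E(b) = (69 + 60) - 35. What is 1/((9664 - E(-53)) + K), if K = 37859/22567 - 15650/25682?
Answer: 289782847/2773531406434 ≈ 0.00010448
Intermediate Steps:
E(b) = 94 (E(b) = 129 - 35 = 94)
K = 309560644/289782847 (K = 37859*(1/22567) - 15650*1/25682 = 37859/22567 - 7825/12841 = 309560644/289782847 ≈ 1.0683)
1/((9664 - E(-53)) + K) = 1/((9664 - 1*94) + 309560644/289782847) = 1/((9664 - 94) + 309560644/289782847) = 1/(9570 + 309560644/289782847) = 1/(2773531406434/289782847) = 289782847/2773531406434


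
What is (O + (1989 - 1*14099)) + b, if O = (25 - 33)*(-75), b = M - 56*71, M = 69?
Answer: -15417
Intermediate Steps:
b = -3907 (b = 69 - 56*71 = 69 - 3976 = -3907)
O = 600 (O = -8*(-75) = 600)
(O + (1989 - 1*14099)) + b = (600 + (1989 - 1*14099)) - 3907 = (600 + (1989 - 14099)) - 3907 = (600 - 12110) - 3907 = -11510 - 3907 = -15417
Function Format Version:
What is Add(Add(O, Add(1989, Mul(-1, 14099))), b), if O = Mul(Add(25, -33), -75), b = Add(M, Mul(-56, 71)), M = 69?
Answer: -15417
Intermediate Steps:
b = -3907 (b = Add(69, Mul(-56, 71)) = Add(69, -3976) = -3907)
O = 600 (O = Mul(-8, -75) = 600)
Add(Add(O, Add(1989, Mul(-1, 14099))), b) = Add(Add(600, Add(1989, Mul(-1, 14099))), -3907) = Add(Add(600, Add(1989, -14099)), -3907) = Add(Add(600, -12110), -3907) = Add(-11510, -3907) = -15417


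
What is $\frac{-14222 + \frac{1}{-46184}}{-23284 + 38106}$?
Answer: $- \frac{656828849}{684539248} \approx -0.95952$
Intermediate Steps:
$\frac{-14222 + \frac{1}{-46184}}{-23284 + 38106} = \frac{-14222 - \frac{1}{46184}}{14822} = \left(- \frac{656828849}{46184}\right) \frac{1}{14822} = - \frac{656828849}{684539248}$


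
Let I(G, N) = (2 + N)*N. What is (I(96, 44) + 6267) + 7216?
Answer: 15507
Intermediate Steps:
I(G, N) = N*(2 + N)
(I(96, 44) + 6267) + 7216 = (44*(2 + 44) + 6267) + 7216 = (44*46 + 6267) + 7216 = (2024 + 6267) + 7216 = 8291 + 7216 = 15507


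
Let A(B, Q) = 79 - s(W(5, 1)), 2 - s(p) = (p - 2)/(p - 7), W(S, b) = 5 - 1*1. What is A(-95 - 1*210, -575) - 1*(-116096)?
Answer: 348517/3 ≈ 1.1617e+5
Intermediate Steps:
W(S, b) = 4 (W(S, b) = 5 - 1 = 4)
s(p) = 2 - (-2 + p)/(-7 + p) (s(p) = 2 - (p - 2)/(p - 7) = 2 - (-2 + p)/(-7 + p))
A(B, Q) = 229/3 (A(B, Q) = 79 - (-12 + 4)/(-7 + 4) = 79 - (-8)/(-3) = 79 - (-1)*(-8)/3 = 79 - 1*8/3 = 79 - 8/3 = 229/3)
A(-95 - 1*210, -575) - 1*(-116096) = 229/3 - 1*(-116096) = 229/3 + 116096 = 348517/3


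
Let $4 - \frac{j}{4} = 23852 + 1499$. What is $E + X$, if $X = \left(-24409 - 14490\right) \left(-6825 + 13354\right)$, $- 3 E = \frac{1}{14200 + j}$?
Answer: $- \frac{66429819997043}{261564} \approx -2.5397 \cdot 10^{8}$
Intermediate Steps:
$j = -101388$ ($j = 16 - 4 \left(23852 + 1499\right) = 16 - 101404 = -101388$)
$E = \frac{1}{261564}$ ($E = - \frac{1}{3 \left(14200 - 101388\right)} = - \frac{1}{3 \left(-87188\right)} = \left(- \frac{1}{3}\right) \left(- \frac{1}{87188}\right) = \frac{1}{261564} \approx 3.8232 \cdot 10^{-6}$)
$X = -253971571$ ($X = \left(-38899\right) 6529 = -253971571$)
$E + X = \frac{1}{261564} - 253971571 = - \frac{66429819997043}{261564}$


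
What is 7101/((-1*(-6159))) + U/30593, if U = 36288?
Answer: 146912895/62807429 ≈ 2.3391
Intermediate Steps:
7101/((-1*(-6159))) + U/30593 = 7101/((-1*(-6159))) + 36288/30593 = 7101/6159 + 36288*(1/30593) = 7101*(1/6159) + 36288/30593 = 2367/2053 + 36288/30593 = 146912895/62807429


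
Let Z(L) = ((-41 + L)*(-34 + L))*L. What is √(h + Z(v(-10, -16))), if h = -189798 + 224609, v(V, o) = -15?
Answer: I*√6349 ≈ 79.681*I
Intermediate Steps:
h = 34811
Z(L) = L*(-41 + L)*(-34 + L)
√(h + Z(v(-10, -16))) = √(34811 - 15*(1394 + (-15)² - 75*(-15))) = √(34811 - 15*(1394 + 225 + 1125)) = √(34811 - 15*2744) = √(34811 - 41160) = √(-6349) = I*√6349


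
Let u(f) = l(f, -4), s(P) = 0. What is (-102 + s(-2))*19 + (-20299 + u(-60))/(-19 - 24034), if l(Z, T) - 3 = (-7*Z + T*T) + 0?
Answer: -46594854/24053 ≈ -1937.2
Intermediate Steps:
l(Z, T) = 3 + T**2 - 7*Z (l(Z, T) = 3 + ((-7*Z + T*T) + 0) = 3 + ((-7*Z + T**2) + 0) = 3 + ((T**2 - 7*Z) + 0) = 3 + (T**2 - 7*Z) = 3 + T**2 - 7*Z)
u(f) = 19 - 7*f (u(f) = 3 + (-4)**2 - 7*f = 3 + 16 - 7*f = 19 - 7*f)
(-102 + s(-2))*19 + (-20299 + u(-60))/(-19 - 24034) = (-102 + 0)*19 + (-20299 + (19 - 7*(-60)))/(-19 - 24034) = -102*19 + (-20299 + (19 + 420))/(-24053) = -1938 + (-20299 + 439)*(-1/24053) = -1938 - 19860*(-1/24053) = -1938 + 19860/24053 = -46594854/24053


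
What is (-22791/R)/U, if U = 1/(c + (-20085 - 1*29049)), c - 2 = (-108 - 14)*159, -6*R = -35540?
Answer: 468560169/1777 ≈ 2.6368e+5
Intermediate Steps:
R = 17770/3 (R = -⅙*(-35540) = 17770/3 ≈ 5923.3)
c = -19396 (c = 2 + (-108 - 14)*159 = 2 - 122*159 = 2 - 19398 = -19396)
U = -1/68530 (U = 1/(-19396 + (-20085 - 1*29049)) = 1/(-19396 + (-20085 - 29049)) = 1/(-19396 - 49134) = 1/(-68530) = -1/68530 ≈ -1.4592e-5)
(-22791/R)/U = (-22791/17770/3)/(-1/68530) = -22791*3/17770*(-68530) = -68373/17770*(-68530) = 468560169/1777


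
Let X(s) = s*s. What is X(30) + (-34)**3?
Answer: -38404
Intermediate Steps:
X(s) = s**2
X(30) + (-34)**3 = 30**2 + (-34)**3 = 900 - 39304 = -38404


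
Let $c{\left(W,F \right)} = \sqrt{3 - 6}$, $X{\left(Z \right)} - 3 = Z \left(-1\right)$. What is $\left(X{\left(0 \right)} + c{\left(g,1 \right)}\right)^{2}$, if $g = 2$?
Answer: $\left(3 + i \sqrt{3}\right)^{2} \approx 6.0 + 10.392 i$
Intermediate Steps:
$X{\left(Z \right)} = 3 - Z$ ($X{\left(Z \right)} = 3 + Z \left(-1\right) = 3 - Z$)
$c{\left(W,F \right)} = i \sqrt{3}$ ($c{\left(W,F \right)} = \sqrt{3 - 6} = \sqrt{-3} = i \sqrt{3}$)
$\left(X{\left(0 \right)} + c{\left(g,1 \right)}\right)^{2} = \left(\left(3 - 0\right) + i \sqrt{3}\right)^{2} = \left(\left(3 + 0\right) + i \sqrt{3}\right)^{2} = \left(3 + i \sqrt{3}\right)^{2}$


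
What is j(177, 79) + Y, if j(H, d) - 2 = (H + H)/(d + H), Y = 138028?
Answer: 17668017/128 ≈ 1.3803e+5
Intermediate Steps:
j(H, d) = 2 + 2*H/(H + d) (j(H, d) = 2 + (H + H)/(d + H) = 2 + (2*H)/(H + d) = 2 + 2*H/(H + d))
j(177, 79) + Y = 2*(79 + 2*177)/(177 + 79) + 138028 = 2*(79 + 354)/256 + 138028 = 2*(1/256)*433 + 138028 = 433/128 + 138028 = 17668017/128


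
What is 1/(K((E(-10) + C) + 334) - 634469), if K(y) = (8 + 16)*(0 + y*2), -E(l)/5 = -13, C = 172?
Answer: -1/607061 ≈ -1.6473e-6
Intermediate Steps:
E(l) = 65 (E(l) = -5*(-13) = 65)
K(y) = 48*y (K(y) = 24*(0 + 2*y) = 24*(2*y) = 48*y)
1/(K((E(-10) + C) + 334) - 634469) = 1/(48*((65 + 172) + 334) - 634469) = 1/(48*(237 + 334) - 634469) = 1/(48*571 - 634469) = 1/(27408 - 634469) = 1/(-607061) = -1/607061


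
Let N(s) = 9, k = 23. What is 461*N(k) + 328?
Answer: 4477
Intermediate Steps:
461*N(k) + 328 = 461*9 + 328 = 4149 + 328 = 4477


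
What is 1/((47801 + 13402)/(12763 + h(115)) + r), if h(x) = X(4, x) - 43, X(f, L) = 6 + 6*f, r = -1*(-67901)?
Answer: 4250/288599651 ≈ 1.4726e-5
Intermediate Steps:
r = 67901
h(x) = -13 (h(x) = (6 + 6*4) - 43 = (6 + 24) - 43 = 30 - 43 = -13)
1/((47801 + 13402)/(12763 + h(115)) + r) = 1/((47801 + 13402)/(12763 - 13) + 67901) = 1/(61203/12750 + 67901) = 1/(61203*(1/12750) + 67901) = 1/(20401/4250 + 67901) = 1/(288599651/4250) = 4250/288599651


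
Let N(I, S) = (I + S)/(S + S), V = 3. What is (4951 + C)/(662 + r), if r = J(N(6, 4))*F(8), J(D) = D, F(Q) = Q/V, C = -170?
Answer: 14343/1996 ≈ 7.1859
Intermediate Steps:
F(Q) = Q/3
N(I, S) = (I + S)/(2*S) (N(I, S) = (I + S)/((2*S)) = (I + S)*(1/(2*S)) = (I + S)/(2*S))
r = 10/3 (r = ((½)*(6 + 4)/4)*((⅓)*8) = ((½)*(¼)*10)*(8/3) = (5/4)*(8/3) = 10/3 ≈ 3.3333)
(4951 + C)/(662 + r) = (4951 - 170)/(662 + 10/3) = 4781/(1996/3) = 4781*(3/1996) = 14343/1996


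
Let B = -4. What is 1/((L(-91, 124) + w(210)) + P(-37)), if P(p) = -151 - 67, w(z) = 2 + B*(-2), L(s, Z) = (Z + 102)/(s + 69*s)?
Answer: -3185/662593 ≈ -0.0048069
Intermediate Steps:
L(s, Z) = (102 + Z)/(70*s) (L(s, Z) = (102 + Z)/((70*s)) = (102 + Z)*(1/(70*s)) = (102 + Z)/(70*s))
w(z) = 10 (w(z) = 2 - 4*(-2) = 2 + 8 = 10)
P(p) = -218
1/((L(-91, 124) + w(210)) + P(-37)) = 1/(((1/70)*(102 + 124)/(-91) + 10) - 218) = 1/(((1/70)*(-1/91)*226 + 10) - 218) = 1/((-113/3185 + 10) - 218) = 1/(31737/3185 - 218) = 1/(-662593/3185) = -3185/662593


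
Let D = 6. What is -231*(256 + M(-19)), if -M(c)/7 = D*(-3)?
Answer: -88242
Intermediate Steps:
M(c) = 126 (M(c) = -42*(-3) = -7*(-18) = 126)
-231*(256 + M(-19)) = -231*(256 + 126) = -231*382 = -88242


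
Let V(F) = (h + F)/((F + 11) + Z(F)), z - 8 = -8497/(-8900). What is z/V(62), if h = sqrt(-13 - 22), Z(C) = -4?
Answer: 56823961/5753850 - 1833031*I*sqrt(35)/11507700 ≈ 9.8758 - 0.94236*I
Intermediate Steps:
h = I*sqrt(35) (h = sqrt(-35) = I*sqrt(35) ≈ 5.9161*I)
z = 79697/8900 (z = 8 - 8497/(-8900) = 8 - 8497*(-1/8900) = 8 + 8497/8900 = 79697/8900 ≈ 8.9547)
V(F) = (F + I*sqrt(35))/(7 + F) (V(F) = (I*sqrt(35) + F)/((F + 11) - 4) = (F + I*sqrt(35))/((11 + F) - 4) = (F + I*sqrt(35))/(7 + F))
z/V(62) = 79697/(8900*(((62 + I*sqrt(35))/(7 + 62)))) = 79697/(8900*(((62 + I*sqrt(35))/69))) = 79697/(8900*(62/69 + I*sqrt(35)/69))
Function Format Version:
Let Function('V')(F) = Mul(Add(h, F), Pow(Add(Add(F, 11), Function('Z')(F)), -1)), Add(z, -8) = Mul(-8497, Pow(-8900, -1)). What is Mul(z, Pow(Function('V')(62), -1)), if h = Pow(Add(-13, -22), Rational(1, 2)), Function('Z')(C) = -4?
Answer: Add(Rational(56823961, 5753850), Mul(Rational(-1833031, 11507700), I, Pow(35, Rational(1, 2)))) ≈ Add(9.8758, Mul(-0.94236, I))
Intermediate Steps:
h = Mul(I, Pow(35, Rational(1, 2))) (h = Pow(-35, Rational(1, 2)) = Mul(I, Pow(35, Rational(1, 2))) ≈ Mul(5.9161, I))
z = Rational(79697, 8900) (z = Add(8, Mul(-8497, Pow(-8900, -1))) = Add(8, Mul(-8497, Rational(-1, 8900))) = Add(8, Rational(8497, 8900)) = Rational(79697, 8900) ≈ 8.9547)
Function('V')(F) = Mul(Pow(Add(7, F), -1), Add(F, Mul(I, Pow(35, Rational(1, 2))))) (Function('V')(F) = Mul(Add(Mul(I, Pow(35, Rational(1, 2))), F), Pow(Add(Add(F, 11), -4), -1)) = Mul(Add(F, Mul(I, Pow(35, Rational(1, 2)))), Pow(Add(Add(11, F), -4), -1)) = Mul(Add(F, Mul(I, Pow(35, Rational(1, 2)))), Pow(Add(7, F), -1)) = Mul(Pow(Add(7, F), -1), Add(F, Mul(I, Pow(35, Rational(1, 2))))))
Mul(z, Pow(Function('V')(62), -1)) = Mul(Rational(79697, 8900), Pow(Mul(Pow(Add(7, 62), -1), Add(62, Mul(I, Pow(35, Rational(1, 2))))), -1)) = Mul(Rational(79697, 8900), Pow(Mul(Pow(69, -1), Add(62, Mul(I, Pow(35, Rational(1, 2))))), -1)) = Mul(Rational(79697, 8900), Pow(Mul(Rational(1, 69), Add(62, Mul(I, Pow(35, Rational(1, 2))))), -1)) = Mul(Rational(79697, 8900), Pow(Add(Rational(62, 69), Mul(Rational(1, 69), I, Pow(35, Rational(1, 2)))), -1))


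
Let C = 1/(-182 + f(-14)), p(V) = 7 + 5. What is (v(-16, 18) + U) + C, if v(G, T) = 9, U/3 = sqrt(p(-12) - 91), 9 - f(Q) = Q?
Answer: 1430/159 + 3*I*sqrt(79) ≈ 8.9937 + 26.665*I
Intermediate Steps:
p(V) = 12
f(Q) = 9 - Q
U = 3*I*sqrt(79) (U = 3*sqrt(12 - 91) = 3*sqrt(-79) = 3*(I*sqrt(79)) = 3*I*sqrt(79) ≈ 26.665*I)
C = -1/159 (C = 1/(-182 + (9 - 1*(-14))) = 1/(-182 + (9 + 14)) = 1/(-182 + 23) = 1/(-159) = -1/159 ≈ -0.0062893)
(v(-16, 18) + U) + C = (9 + 3*I*sqrt(79)) - 1/159 = 1430/159 + 3*I*sqrt(79)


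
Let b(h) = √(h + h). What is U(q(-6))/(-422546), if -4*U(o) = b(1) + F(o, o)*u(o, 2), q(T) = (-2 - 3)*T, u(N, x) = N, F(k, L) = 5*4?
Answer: 75/211273 + √2/1690184 ≈ 0.00035583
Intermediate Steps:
F(k, L) = 20
b(h) = √2*√h (b(h) = √(2*h) = √2*√h)
q(T) = -5*T
U(o) = -5*o - √2/4 (U(o) = -(√2*√1 + 20*o)/4 = -(√2*1 + 20*o)/4 = -(√2 + 20*o)/4 = -5*o - √2/4)
U(q(-6))/(-422546) = (-(-25)*(-6) - √2/4)/(-422546) = (-5*30 - √2/4)*(-1/422546) = (-150 - √2/4)*(-1/422546) = 75/211273 + √2/1690184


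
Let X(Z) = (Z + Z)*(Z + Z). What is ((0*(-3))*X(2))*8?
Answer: 0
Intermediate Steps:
X(Z) = 4*Z**2 (X(Z) = (2*Z)*(2*Z) = 4*Z**2)
((0*(-3))*X(2))*8 = ((0*(-3))*(4*2**2))*8 = (0*(4*4))*8 = (0*16)*8 = 0*8 = 0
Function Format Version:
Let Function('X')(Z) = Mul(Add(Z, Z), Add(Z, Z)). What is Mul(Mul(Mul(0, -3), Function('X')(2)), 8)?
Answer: 0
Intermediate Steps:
Function('X')(Z) = Mul(4, Pow(Z, 2)) (Function('X')(Z) = Mul(Mul(2, Z), Mul(2, Z)) = Mul(4, Pow(Z, 2)))
Mul(Mul(Mul(0, -3), Function('X')(2)), 8) = Mul(Mul(Mul(0, -3), Mul(4, Pow(2, 2))), 8) = Mul(Mul(0, Mul(4, 4)), 8) = Mul(Mul(0, 16), 8) = Mul(0, 8) = 0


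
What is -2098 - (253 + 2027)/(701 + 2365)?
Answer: -1072458/511 ≈ -2098.7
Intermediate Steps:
-2098 - (253 + 2027)/(701 + 2365) = -2098 - 2280/3066 = -2098 - 1*380/511 = -2098 - 380/511 = -1072458/511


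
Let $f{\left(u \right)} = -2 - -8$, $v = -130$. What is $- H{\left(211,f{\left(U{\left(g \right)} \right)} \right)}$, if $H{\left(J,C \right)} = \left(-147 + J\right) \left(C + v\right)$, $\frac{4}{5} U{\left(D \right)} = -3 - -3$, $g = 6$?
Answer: $7936$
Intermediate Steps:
$U{\left(D \right)} = 0$ ($U{\left(D \right)} = \frac{5 \left(-3 - -3\right)}{4} = \frac{5 \left(-3 + 3\right)}{4} = \frac{5}{4} \cdot 0 = 0$)
$f{\left(u \right)} = 6$ ($f{\left(u \right)} = -2 + 8 = 6$)
$H{\left(J,C \right)} = \left(-147 + J\right) \left(-130 + C\right)$ ($H{\left(J,C \right)} = \left(-147 + J\right) \left(C - 130\right) = \left(-147 + J\right) \left(-130 + C\right)$)
$- H{\left(211,f{\left(U{\left(g \right)} \right)} \right)} = - (19110 - 882 - 27430 + 6 \cdot 211) = - (19110 - 882 - 27430 + 1266) = \left(-1\right) \left(-7936\right) = 7936$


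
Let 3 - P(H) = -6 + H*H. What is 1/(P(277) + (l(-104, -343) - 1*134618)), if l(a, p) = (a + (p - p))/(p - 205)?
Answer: -137/28953280 ≈ -4.7318e-6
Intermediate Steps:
l(a, p) = a/(-205 + p) (l(a, p) = (a + 0)/(-205 + p) = a/(-205 + p))
P(H) = 9 - H**2 (P(H) = 3 - (-6 + H*H) = 3 - (-6 + H**2) = 3 + (6 - H**2) = 9 - H**2)
1/(P(277) + (l(-104, -343) - 1*134618)) = 1/((9 - 1*277**2) + (-104/(-205 - 343) - 1*134618)) = 1/((9 - 1*76729) + (-104/(-548) - 134618)) = 1/((9 - 76729) + (-104*(-1/548) - 134618)) = 1/(-76720 + (26/137 - 134618)) = 1/(-76720 - 18442640/137) = 1/(-28953280/137) = -137/28953280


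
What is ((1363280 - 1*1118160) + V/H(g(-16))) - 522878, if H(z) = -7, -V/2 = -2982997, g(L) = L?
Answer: -7910300/7 ≈ -1.1300e+6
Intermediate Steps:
V = 5965994 (V = -2*(-2982997) = 5965994)
((1363280 - 1*1118160) + V/H(g(-16))) - 522878 = ((1363280 - 1*1118160) + 5965994/(-7)) - 522878 = ((1363280 - 1118160) + 5965994*(-1/7)) - 522878 = (245120 - 5965994/7) - 522878 = -4250154/7 - 522878 = -7910300/7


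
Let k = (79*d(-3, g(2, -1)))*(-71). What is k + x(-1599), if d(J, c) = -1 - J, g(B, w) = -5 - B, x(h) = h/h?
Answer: -11217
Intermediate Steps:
x(h) = 1
k = -11218 (k = (79*(-1 - 1*(-3)))*(-71) = (79*(-1 + 3))*(-71) = (79*2)*(-71) = 158*(-71) = -11218)
k + x(-1599) = -11218 + 1 = -11217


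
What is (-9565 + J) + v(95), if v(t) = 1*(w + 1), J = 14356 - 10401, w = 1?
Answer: -5608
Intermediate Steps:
J = 3955
v(t) = 2 (v(t) = 1*(1 + 1) = 1*2 = 2)
(-9565 + J) + v(95) = (-9565 + 3955) + 2 = -5610 + 2 = -5608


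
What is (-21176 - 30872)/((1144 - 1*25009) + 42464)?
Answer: -52048/18599 ≈ -2.7984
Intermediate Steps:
(-21176 - 30872)/((1144 - 1*25009) + 42464) = -52048/((1144 - 25009) + 42464) = -52048/(-23865 + 42464) = -52048/18599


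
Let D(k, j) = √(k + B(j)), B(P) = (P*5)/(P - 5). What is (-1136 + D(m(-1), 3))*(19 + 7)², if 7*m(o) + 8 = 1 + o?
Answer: -767936 + 3718*I*√14/7 ≈ -7.6794e+5 + 1987.4*I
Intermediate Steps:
m(o) = -1 + o/7 (m(o) = -8/7 + (1 + o)/7 = -8/7 + (⅐ + o/7) = -1 + o/7)
B(P) = 5*P/(-5 + P) (B(P) = (5*P)/(-5 + P) = 5*P/(-5 + P))
D(k, j) = √(k + 5*j/(-5 + j))
(-1136 + D(m(-1), 3))*(19 + 7)² = (-1136 + √((5*3 + (-1 + (⅐)*(-1))*(-5 + 3))/(-5 + 3)))*(19 + 7)² = (-1136 + √((15 + (-1 - ⅐)*(-2))/(-2)))*26² = (-1136 + √(-(15 - 8/7*(-2))/2))*676 = (-1136 + √(-(15 + 16/7)/2))*676 = (-1136 + √(-½*121/7))*676 = (-1136 + √(-121/14))*676 = (-1136 + 11*I*√14/14)*676 = -767936 + 3718*I*√14/7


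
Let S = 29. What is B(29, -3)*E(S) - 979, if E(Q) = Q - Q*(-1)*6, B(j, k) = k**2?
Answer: 848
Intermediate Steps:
E(Q) = 7*Q (E(Q) = Q - (-Q)*6 = Q - (-6)*Q = Q + 6*Q = 7*Q)
B(29, -3)*E(S) - 979 = (-3)**2*(7*29) - 979 = 9*203 - 979 = 1827 - 979 = 848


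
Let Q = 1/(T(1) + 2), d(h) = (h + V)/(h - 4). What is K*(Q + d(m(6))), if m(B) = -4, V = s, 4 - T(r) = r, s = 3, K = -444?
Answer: -1443/10 ≈ -144.30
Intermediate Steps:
T(r) = 4 - r
V = 3
d(h) = (3 + h)/(-4 + h) (d(h) = (h + 3)/(h - 4) = (3 + h)/(-4 + h))
Q = ⅕ (Q = 1/((4 - 1*1) + 2) = 1/((4 - 1) + 2) = 1/(3 + 2) = 1/5 = ⅕ ≈ 0.20000)
K*(Q + d(m(6))) = -444*(⅕ + (3 - 4)/(-4 - 4)) = -444*(⅕ - 1/(-8)) = -444*(⅕ - ⅛*(-1)) = -444*(⅕ + ⅛) = -444*13/40 = -1443/10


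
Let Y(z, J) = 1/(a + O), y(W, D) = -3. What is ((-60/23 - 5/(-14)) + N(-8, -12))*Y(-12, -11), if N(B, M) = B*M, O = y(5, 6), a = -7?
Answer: -30187/3220 ≈ -9.3748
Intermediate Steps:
O = -3
Y(z, J) = -⅒ (Y(z, J) = 1/(-7 - 3) = 1/(-10) = -⅒)
((-60/23 - 5/(-14)) + N(-8, -12))*Y(-12, -11) = ((-60/23 - 5/(-14)) - 8*(-12))*(-⅒) = ((-60*1/23 - 5*(-1/14)) + 96)*(-⅒) = ((-60/23 + 5/14) + 96)*(-⅒) = (-725/322 + 96)*(-⅒) = (30187/322)*(-⅒) = -30187/3220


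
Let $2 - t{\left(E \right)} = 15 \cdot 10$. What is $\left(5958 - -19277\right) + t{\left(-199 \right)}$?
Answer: $25087$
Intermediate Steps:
$t{\left(E \right)} = -148$ ($t{\left(E \right)} = 2 - 15 \cdot 10 = 2 - 150 = -148$)
$\left(5958 - -19277\right) + t{\left(-199 \right)} = \left(5958 - -19277\right) - 148 = \left(5958 + 19277\right) - 148 = 25235 - 148 = 25087$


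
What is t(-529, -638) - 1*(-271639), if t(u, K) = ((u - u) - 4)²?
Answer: 271655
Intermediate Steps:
t(u, K) = 16 (t(u, K) = (0 - 4)² = (-4)² = 16)
t(-529, -638) - 1*(-271639) = 16 - 1*(-271639) = 16 + 271639 = 271655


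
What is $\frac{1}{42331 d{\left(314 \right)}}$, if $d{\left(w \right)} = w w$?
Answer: $\frac{1}{4173667276} \approx 2.396 \cdot 10^{-10}$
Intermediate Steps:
$d{\left(w \right)} = w^{2}$
$\frac{1}{42331 d{\left(314 \right)}} = \frac{1}{42331 \cdot 314^{2}} = \frac{1}{42331 \cdot 98596} = \frac{1}{42331} \cdot \frac{1}{98596} = \frac{1}{4173667276}$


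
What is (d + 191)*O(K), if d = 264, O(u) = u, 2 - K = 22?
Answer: -9100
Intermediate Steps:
K = -20 (K = 2 - 1*22 = 2 - 22 = -20)
(d + 191)*O(K) = (264 + 191)*(-20) = 455*(-20) = -9100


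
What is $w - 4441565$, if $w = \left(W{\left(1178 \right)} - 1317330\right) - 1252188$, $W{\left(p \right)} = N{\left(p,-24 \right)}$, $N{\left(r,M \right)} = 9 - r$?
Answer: $-7012252$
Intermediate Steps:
$W{\left(p \right)} = 9 - p$
$w = -2570687$ ($w = \left(\left(9 - 1178\right) - 1317330\right) - 1252188 = \left(-1169 - 1317330\right) - 1252188 = -1318499 - 1252188 = -2570687$)
$w - 4441565 = -2570687 - 4441565 = -7012252$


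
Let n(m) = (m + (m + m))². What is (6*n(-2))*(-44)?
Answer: -9504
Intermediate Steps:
n(m) = 9*m² (n(m) = (m + 2*m)² = (3*m)² = 9*m²)
(6*n(-2))*(-44) = (6*(9*(-2)²))*(-44) = (6*(9*4))*(-44) = (6*36)*(-44) = 216*(-44) = -9504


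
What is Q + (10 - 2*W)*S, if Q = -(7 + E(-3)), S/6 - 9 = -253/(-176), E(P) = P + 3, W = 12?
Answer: -3535/4 ≈ -883.75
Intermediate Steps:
E(P) = 3 + P
S = 501/8 (S = 54 + 6*(-253/(-176)) = 54 + 6*(-253*(-1/176)) = 54 + 6*(23/16) = 54 + 69/8 = 501/8 ≈ 62.625)
Q = -7 (Q = -(7 + (3 - 3)) = -(7 + 0) = -1*7 = -7)
Q + (10 - 2*W)*S = -7 + (10 - 2*12)*(501/8) = -7 + (10 - 24)*(501/8) = -7 - 14*501/8 = -7 - 3507/4 = -3535/4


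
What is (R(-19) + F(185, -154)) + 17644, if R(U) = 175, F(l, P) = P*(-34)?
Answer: 23055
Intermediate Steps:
F(l, P) = -34*P
(R(-19) + F(185, -154)) + 17644 = (175 - 34*(-154)) + 17644 = (175 + 5236) + 17644 = 5411 + 17644 = 23055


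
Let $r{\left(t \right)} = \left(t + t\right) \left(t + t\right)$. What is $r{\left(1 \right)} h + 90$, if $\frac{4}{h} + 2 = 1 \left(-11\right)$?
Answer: $\frac{1154}{13} \approx 88.769$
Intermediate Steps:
$h = - \frac{4}{13}$ ($h = \frac{4}{-2 + 1 \left(-11\right)} = \frac{4}{-2 - 11} = \frac{4}{-13} = 4 \left(- \frac{1}{13}\right) = - \frac{4}{13} \approx -0.30769$)
$r{\left(t \right)} = 4 t^{2}$ ($r{\left(t \right)} = 2 t 2 t = 4 t^{2}$)
$r{\left(1 \right)} h + 90 = 4 \cdot 1^{2} \left(- \frac{4}{13}\right) + 90 = 4 \cdot 1 \left(- \frac{4}{13}\right) + 90 = 4 \left(- \frac{4}{13}\right) + 90 = - \frac{16}{13} + 90 = \frac{1154}{13}$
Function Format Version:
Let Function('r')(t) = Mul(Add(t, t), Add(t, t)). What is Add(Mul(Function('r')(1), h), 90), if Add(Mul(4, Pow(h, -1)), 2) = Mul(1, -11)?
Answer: Rational(1154, 13) ≈ 88.769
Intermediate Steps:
h = Rational(-4, 13) (h = Mul(4, Pow(Add(-2, Mul(1, -11)), -1)) = Mul(4, Pow(Add(-2, -11), -1)) = Mul(4, Pow(-13, -1)) = Mul(4, Rational(-1, 13)) = Rational(-4, 13) ≈ -0.30769)
Function('r')(t) = Mul(4, Pow(t, 2)) (Function('r')(t) = Mul(Mul(2, t), Mul(2, t)) = Mul(4, Pow(t, 2)))
Add(Mul(Function('r')(1), h), 90) = Add(Mul(Mul(4, Pow(1, 2)), Rational(-4, 13)), 90) = Add(Mul(Mul(4, 1), Rational(-4, 13)), 90) = Add(Mul(4, Rational(-4, 13)), 90) = Add(Rational(-16, 13), 90) = Rational(1154, 13)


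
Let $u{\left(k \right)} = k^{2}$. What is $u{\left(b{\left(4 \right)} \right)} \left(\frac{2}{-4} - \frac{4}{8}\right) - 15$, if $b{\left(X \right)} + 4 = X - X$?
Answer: $-31$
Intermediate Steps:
$b{\left(X \right)} = -4$ ($b{\left(X \right)} = -4 + \left(X - X\right) = -4 + 0 = -4$)
$u{\left(b{\left(4 \right)} \right)} \left(\frac{2}{-4} - \frac{4}{8}\right) - 15 = \left(-4\right)^{2} \left(\frac{2}{-4} - \frac{4}{8}\right) - 15 = 16 \left(2 \left(- \frac{1}{4}\right) - \frac{1}{2}\right) - 15 = 16 \left(- \frac{1}{2} - \frac{1}{2}\right) - 15 = 16 \left(-1\right) - 15 = -16 - 15 = -31$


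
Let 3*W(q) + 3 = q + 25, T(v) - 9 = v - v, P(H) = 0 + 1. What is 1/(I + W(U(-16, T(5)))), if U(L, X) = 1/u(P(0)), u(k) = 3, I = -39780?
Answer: -9/357953 ≈ -2.5143e-5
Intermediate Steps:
P(H) = 1
T(v) = 9 (T(v) = 9 + (v - v) = 9 + 0 = 9)
U(L, X) = 1/3
W(q) = 22/3 + q/3 (W(q) = -1 + (q + 25)/3 = -1 + (25 + q)/3 = -1 + (25/3 + q/3) = 22/3 + q/3)
1/(I + W(U(-16, T(5)))) = 1/(-39780 + (22/3 + (1/3)*(1/3))) = 1/(-39780 + (22/3 + 1/9)) = 1/(-39780 + 67/9) = 1/(-357953/9) = -9/357953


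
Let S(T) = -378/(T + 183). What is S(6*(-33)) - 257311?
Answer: -1286429/5 ≈ -2.5729e+5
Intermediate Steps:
S(T) = -378/(183 + T)
S(6*(-33)) - 257311 = -378/(183 + 6*(-33)) - 257311 = -378/(183 - 198) - 257311 = -378/(-15) - 257311 = -378*(-1/15) - 257311 = 126/5 - 257311 = -1286429/5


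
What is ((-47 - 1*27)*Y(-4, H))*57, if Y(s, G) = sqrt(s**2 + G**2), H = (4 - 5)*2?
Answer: -8436*sqrt(5) ≈ -18863.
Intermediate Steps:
H = -2 (H = -1*2 = -2)
Y(s, G) = sqrt(G**2 + s**2)
((-47 - 1*27)*Y(-4, H))*57 = ((-47 - 1*27)*sqrt((-2)**2 + (-4)**2))*57 = ((-47 - 27)*sqrt(4 + 16))*57 = -148*sqrt(5)*57 = -8436*sqrt(5)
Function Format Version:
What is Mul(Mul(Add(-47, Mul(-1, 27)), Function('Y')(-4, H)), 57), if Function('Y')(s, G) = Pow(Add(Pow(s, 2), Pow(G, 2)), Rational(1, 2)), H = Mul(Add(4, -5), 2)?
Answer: Mul(-8436, Pow(5, Rational(1, 2))) ≈ -18863.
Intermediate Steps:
H = -2 (H = Mul(-1, 2) = -2)
Function('Y')(s, G) = Pow(Add(Pow(G, 2), Pow(s, 2)), Rational(1, 2))
Mul(Mul(Add(-47, Mul(-1, 27)), Function('Y')(-4, H)), 57) = Mul(Mul(Add(-47, Mul(-1, 27)), Pow(Add(Pow(-2, 2), Pow(-4, 2)), Rational(1, 2))), 57) = Mul(Mul(Add(-47, -27), Pow(Add(4, 16), Rational(1, 2))), 57) = Mul(Mul(-74, Pow(20, Rational(1, 2))), 57) = Mul(Mul(-74, Mul(2, Pow(5, Rational(1, 2)))), 57) = Mul(Mul(-148, Pow(5, Rational(1, 2))), 57) = Mul(-8436, Pow(5, Rational(1, 2)))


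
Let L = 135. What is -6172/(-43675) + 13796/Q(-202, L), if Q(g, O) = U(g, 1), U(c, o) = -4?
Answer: -150628903/43675 ≈ -3448.9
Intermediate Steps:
Q(g, O) = -4
-6172/(-43675) + 13796/Q(-202, L) = -6172/(-43675) + 13796/(-4) = -6172*(-1/43675) + 13796*(-¼) = 6172/43675 - 3449 = -150628903/43675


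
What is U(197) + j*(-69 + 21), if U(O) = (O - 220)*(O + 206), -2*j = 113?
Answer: -6557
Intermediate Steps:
j = -113/2 (j = -½*113 = -113/2 ≈ -56.500)
U(O) = (-220 + O)*(206 + O)
U(197) + j*(-69 + 21) = (-45320 + 197² - 14*197) - 113*(-69 + 21)/2 = (-45320 + 38809 - 2758) - 113/2*(-48) = -9269 + 2712 = -6557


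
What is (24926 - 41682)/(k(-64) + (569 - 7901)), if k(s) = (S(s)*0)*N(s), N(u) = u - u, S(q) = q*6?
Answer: 4189/1833 ≈ 2.2853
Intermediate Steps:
S(q) = 6*q
N(u) = 0
k(s) = 0 (k(s) = ((6*s)*0)*0 = 0*0 = 0)
(24926 - 41682)/(k(-64) + (569 - 7901)) = (24926 - 41682)/(0 + (569 - 7901)) = -16756/(0 - 7332) = -16756/(-7332) = -16756*(-1/7332) = 4189/1833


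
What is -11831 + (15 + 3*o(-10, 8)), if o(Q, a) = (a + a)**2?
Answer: -11048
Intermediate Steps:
o(Q, a) = 4*a**2 (o(Q, a) = (2*a)**2 = 4*a**2)
-11831 + (15 + 3*o(-10, 8)) = -11831 + (15 + 3*(4*8**2)) = -11831 + (15 + 3*(4*64)) = -11831 + (15 + 3*256) = -11831 + (15 + 768) = -11831 + 783 = -11048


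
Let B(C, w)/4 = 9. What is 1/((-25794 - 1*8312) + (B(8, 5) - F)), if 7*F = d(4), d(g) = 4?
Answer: -7/238494 ≈ -2.9351e-5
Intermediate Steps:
B(C, w) = 36 (B(C, w) = 4*9 = 36)
F = 4/7 (F = (⅐)*4 = 4/7 ≈ 0.57143)
1/((-25794 - 1*8312) + (B(8, 5) - F)) = 1/((-25794 - 1*8312) + (36 - 1*4/7)) = 1/((-25794 - 8312) + (36 - 4/7)) = 1/(-34106 + 248/7) = 1/(-238494/7) = -7/238494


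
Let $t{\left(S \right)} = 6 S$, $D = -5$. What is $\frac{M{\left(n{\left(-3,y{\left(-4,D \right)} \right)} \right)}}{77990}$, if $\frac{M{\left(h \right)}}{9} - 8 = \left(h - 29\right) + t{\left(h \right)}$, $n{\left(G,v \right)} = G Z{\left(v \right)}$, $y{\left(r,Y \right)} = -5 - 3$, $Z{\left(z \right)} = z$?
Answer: $\frac{1323}{77990} \approx 0.016964$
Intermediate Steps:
$y{\left(r,Y \right)} = -8$
$n{\left(G,v \right)} = G v$
$M{\left(h \right)} = -189 + 63 h$ ($M{\left(h \right)} = 72 + 9 \left(\left(h - 29\right) + 6 h\right) = 72 + 9 \left(\left(-29 + h\right) + 6 h\right) = 72 + 9 \left(-29 + 7 h\right) = 72 + \left(-261 + 63 h\right) = -189 + 63 h$)
$\frac{M{\left(n{\left(-3,y{\left(-4,D \right)} \right)} \right)}}{77990} = \frac{-189 + 63 \left(\left(-3\right) \left(-8\right)\right)}{77990} = \left(-189 + 63 \cdot 24\right) \frac{1}{77990} = \left(-189 + 1512\right) \frac{1}{77990} = 1323 \cdot \frac{1}{77990} = \frac{1323}{77990}$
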